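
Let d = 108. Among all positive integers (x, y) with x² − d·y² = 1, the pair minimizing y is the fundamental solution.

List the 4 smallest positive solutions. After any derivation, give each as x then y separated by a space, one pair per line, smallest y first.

1351 130
3650401 351260
9863382151 949104390
26650854921601 2564479710520

[10; 2,1,1,4,1,1,2,20] for √108; ℓ=8 ⇒ convergent index 7
i=0: a=10 ⇒ p=10, q=1
…
i=2: a=1 ⇒ p=31, q=3
i=3: a=1 ⇒ p=52, q=5
i=4: a=4 ⇒ p=239, q=23
…
i=6: a=1 ⇒ p=530, q=51
i=7: a=2 ⇒ p=1351, q=130
→ (1351, 130).  Check: 1351²=1825201, 108·130²=1825200, difference 1.
n=2: (1351,130)∘(1351,130) = (1351·1351+108·130·130, 1351·130+130·1351) = (3650401,351260)
n=3: (3650401,351260)∘(1351,130) = (1351·3650401+108·130·351260, 1351·351260+130·3650401) = (9863382151,949104390)
n=4: (9863382151,949104390)∘(1351,130) = (1351·9863382151+108·130·949104390, 1351·949104390+130·9863382151) = (26650854921601,2564479710520)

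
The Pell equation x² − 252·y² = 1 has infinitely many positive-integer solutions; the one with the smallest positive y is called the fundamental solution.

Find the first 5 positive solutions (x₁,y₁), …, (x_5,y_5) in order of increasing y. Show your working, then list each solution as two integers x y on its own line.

√252 → a₀=15, period (1,6,1,30); ℓ=4 even so k=3
k=0  a_k=15  p_k/q_k = 15/1
k=1  a_k=1  p_k/q_k = 16/1
k=2  a_k=6  p_k/q_k = 111/7
k=3  a_k=1  p_k/q_k = 127/8
→ (127, 8).  Check: 127²=16129, 252·8²=16128, difference 1.
(127+8√252)^2 = 32257 + 2032√252
(127+8√252)^3 = 8193151 + 516120√252
(127+8√252)^4 = 2081028097 + 131092448√252
(127+8√252)^5 = 528572943487 + 33296965672√252

127 8
32257 2032
8193151 516120
2081028097 131092448
528572943487 33296965672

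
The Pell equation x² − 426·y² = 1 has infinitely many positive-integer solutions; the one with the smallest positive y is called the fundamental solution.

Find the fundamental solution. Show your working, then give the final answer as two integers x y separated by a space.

88751 4300

√426 → a₀=20, period (1,1,1,3,2,6,2,3,1,1,1,40); ℓ=12 even so k=11
step 0: (20, 1)  from 20·(1,0) + (0,1)
…
step 2: (41, 2)  from 1·(21,1) + (20,1)
…
step 5: (516, 25)  from 2·(227,11) + (62,3)
step 6: (3323, 161)  from 6·(516,25) + (227,11)
step 7: (7162, 347)  from 2·(3323,161) + (516,25)
…
step 9: (31971, 1549)  from 1·(24809,1202) + (7162,347)
step 10: (56780, 2751)  from 1·(31971,1549) + (24809,1202)
step 11: (88751, 4300)  from 1·(56780,2751) + (31971,1549)
→ (88751, 4300).  Check: 88751²=7876740001, 426·4300²=7876740000, difference 1.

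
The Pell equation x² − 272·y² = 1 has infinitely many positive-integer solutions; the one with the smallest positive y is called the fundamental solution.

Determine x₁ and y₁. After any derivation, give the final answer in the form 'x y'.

33 2

[16; 2,32] for √272; ℓ=2 ⇒ convergent index 1
k=0  a_k=16  p_k/q_k = 16/1
k=1  a_k=2  p_k/q_k = 33/2
fundamental: x₁=33, y₁=2  (since 1089 − 272·4 = 1)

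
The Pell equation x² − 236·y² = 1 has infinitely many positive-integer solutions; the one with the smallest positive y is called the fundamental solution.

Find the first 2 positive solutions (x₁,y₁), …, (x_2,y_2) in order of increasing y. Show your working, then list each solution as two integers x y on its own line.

d=236: √d = [15; 2,1,3,5,1,6,1,5,3,1,2,30] (ℓ=12, even), read p_11/q_11
step 0: (15, 1)  from 15·(1,0) + (0,1)
step 1: (31, 2)  from 2·(15,1) + (1,0)
step 2: (46, 3)  from 1·(31,2) + (15,1)
step 3: (169, 11)  from 3·(46,3) + (31,2)
step 4: (891, 58)  from 5·(169,11) + (46,3)
…
step 6: (7251, 472)  from 6·(1060,69) + (891,58)
step 7: (8311, 541)  from 1·(7251,472) + (1060,69)
step 8: (48806, 3177)  from 5·(8311,541) + (7251,472)
step 9: (154729, 10072)  from 3·(48806,3177) + (8311,541)
step 10: (203535, 13249)  from 1·(154729,10072) + (48806,3177)
step 11: (561799, 36570)  from 2·(203535,13249) + (154729,10072)
(x₁, y₁) = (561799, 36570);  561799² − 236·36570² = 1 ✓
k=2:  x_2 = 561799·561799+236·36570·36570 = 631236232801,  y_2 = 561799·36570+36570·561799 = 41089978860

561799 36570
631236232801 41089978860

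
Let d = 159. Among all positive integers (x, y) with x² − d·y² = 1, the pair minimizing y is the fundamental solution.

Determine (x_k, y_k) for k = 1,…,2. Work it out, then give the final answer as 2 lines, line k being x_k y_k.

1324 105
3505951 278040

√159 → a₀=12, period (1,1,1,1,3,1,1,1,1,24); ℓ=10 even so k=9
k=0  a_k=12  p_k/q_k = 12/1
…
k=3  a_k=1  p_k/q_k = 38/3
k=4  a_k=1  p_k/q_k = 63/5
…
k=8  a_k=1  p_k/q_k = 807/64
k=9  a_k=1  p_k/q_k = 1324/105
(x₁, y₁) = (1324, 105);  1324² − 159·105² = 1 ✓
(x_2, y_2) = (1324·1324 + 159·105·105, 1324·105 + 105·1324) = (3505951, 278040)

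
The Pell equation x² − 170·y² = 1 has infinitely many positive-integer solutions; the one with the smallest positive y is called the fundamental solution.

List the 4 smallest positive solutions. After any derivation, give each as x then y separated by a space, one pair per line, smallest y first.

339 26
229841 17628
155831859 11951758
105653770561 8103274296

√170 = [13; 26, …], period ℓ=1 (odd) → k=1
step 0: (13, 1)  from 13·(1,0) + (0,1)
step 1: (339, 26)  from 26·(13,1) + (1,0)
(x₁, y₁) = (339, 26);  339² − 170·26² = 1 ✓
(339+26√170)^2 = 229841 + 17628√170
(339+26√170)^3 = 155831859 + 11951758√170
(339+26√170)^4 = 105653770561 + 8103274296√170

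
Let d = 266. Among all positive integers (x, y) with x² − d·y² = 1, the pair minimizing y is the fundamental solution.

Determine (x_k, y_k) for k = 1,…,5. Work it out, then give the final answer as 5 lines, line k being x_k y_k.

√266 = [16; 3,4,3,32, …], period ℓ=4 (even) → k=3
k=0  a_k=16  p_k/q_k = 16/1
…
k=2  a_k=4  p_k/q_k = 212/13
k=3  a_k=3  p_k/q_k = 685/42
→ (685, 42).  Check: 685²=469225, 266·42²=469224, difference 1.
n=2: (685,42)∘(685,42) = (685·685+266·42·42, 685·42+42·685) = (938449,57540)
n=3: (938449,57540)∘(685,42) = (685·938449+266·42·57540, 685·57540+42·938449) = (1285674445,78829758)
n=4: (1285674445,78829758)∘(685,42) = (685·1285674445+266·42·78829758, 685·78829758+42·1285674445) = (1761373051201,107996710920)
n=5: (1761373051201,107996710920)∘(685,42) = (685·1761373051201+266·42·107996710920, 685·107996710920+42·1761373051201) = (2413079794470925,147955415130642)

685 42
938449 57540
1285674445 78829758
1761373051201 107996710920
2413079794470925 147955415130642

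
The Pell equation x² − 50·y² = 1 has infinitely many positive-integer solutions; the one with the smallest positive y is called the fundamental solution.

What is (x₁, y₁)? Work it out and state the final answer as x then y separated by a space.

[7; 14] for √50; ℓ=1 ⇒ convergent index 1
i=0: a=7 ⇒ p=7, q=1
i=1: a=14 ⇒ p=99, q=14
→ (99, 14).  Check: 99²=9801, 50·14²=9800, difference 1.

99 14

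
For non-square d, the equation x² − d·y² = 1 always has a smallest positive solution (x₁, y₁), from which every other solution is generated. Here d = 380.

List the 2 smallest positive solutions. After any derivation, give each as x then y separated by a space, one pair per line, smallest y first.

39 2
3041 156

[19; 2,38] for √380; ℓ=2 ⇒ convergent index 1
i=0: a=19 ⇒ p=19, q=1
i=1: a=2 ⇒ p=39, q=2
→ (39, 2).  Check: 39²=1521, 380·2²=1520, difference 1.
k=2:  x_2 = 39·39+380·2·2 = 3041,  y_2 = 39·2+2·39 = 156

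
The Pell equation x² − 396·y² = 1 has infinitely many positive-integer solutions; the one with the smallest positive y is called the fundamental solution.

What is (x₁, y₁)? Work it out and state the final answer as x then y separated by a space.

199 10

d=396: √d = [19; 1,8,1,38] (ℓ=4, even), read p_3/q_3
i=0: a=19 ⇒ p=19, q=1
i=1: a=1 ⇒ p=20, q=1
i=2: a=8 ⇒ p=179, q=9
i=3: a=1 ⇒ p=199, q=10
fundamental: x₁=199, y₁=10  (since 39601 − 396·100 = 1)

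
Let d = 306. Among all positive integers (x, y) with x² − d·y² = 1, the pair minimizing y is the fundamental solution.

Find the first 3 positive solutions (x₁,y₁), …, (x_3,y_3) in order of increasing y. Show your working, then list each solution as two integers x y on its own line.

√306 = [17; 2,34, …], period ℓ=2 (even) → k=1
a_0=17:  p_0=17·1+0=17,  q_0=17·0+1=1
a_1=2:  p_1=2·17+1=35,  q_1=2·1+0=2
fundamental: x₁=35, y₁=2  (since 1225 − 306·4 = 1)
(35+2√306)^2 = 2449 + 140√306
(35+2√306)^3 = 171395 + 9798√306

35 2
2449 140
171395 9798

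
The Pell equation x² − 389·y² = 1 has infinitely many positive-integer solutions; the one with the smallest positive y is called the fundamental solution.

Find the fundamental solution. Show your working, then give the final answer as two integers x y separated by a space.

d=389: √d = [19; 1,2,1,1,1,1,2,1,38] (ℓ=9, odd), read p_17/q_17
a_0=19:  p_0=19·1+0=19,  q_0=19·0+1=1
a_1=1:  p_1=1·19+1=20,  q_1=1·1+0=1
a_2=2:  p_2=2·20+19=59,  q_2=2·1+1=3
…
a_4=1:  p_4=1·79+59=138,  q_4=1·4+3=7
…
a_6=1:  p_6=1·217+138=355,  q_6=1·11+7=18
a_7=2:  p_7=2·355+217=927,  q_7=2·18+11=47
…
a_10=1:  p_10=1·49643+1282=50925,  q_10=1·2517+65=2582
…
a_12=1:  p_12=1·151493+50925=202418,  q_12=1·7681+2582=10263
a_13=1:  p_13=1·202418+151493=353911,  q_13=1·10263+7681=17944
a_14=1:  p_14=1·353911+202418=556329,  q_14=1·17944+10263=28207
a_15=1:  p_15=1·556329+353911=910240,  q_15=1·28207+17944=46151
a_16=2:  p_16=2·910240+556329=2376809,  q_16=2·46151+28207=120509
a_17=1:  p_17=1·2376809+910240=3287049,  q_17=1·120509+46151=166660
(x₁, y₁) = (3287049, 166660);  3287049² − 389·166660² = 1 ✓

3287049 166660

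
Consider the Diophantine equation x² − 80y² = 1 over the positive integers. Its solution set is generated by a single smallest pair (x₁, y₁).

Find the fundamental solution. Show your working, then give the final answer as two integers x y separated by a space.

√80 = [8; 1,16, …], period ℓ=2 (even) → k=1
step 0: (8, 1)  from 8·(1,0) + (0,1)
step 1: (9, 1)  from 1·(8,1) + (1,0)
fundamental: x₁=9, y₁=1  (since 81 − 80·1 = 1)

9 1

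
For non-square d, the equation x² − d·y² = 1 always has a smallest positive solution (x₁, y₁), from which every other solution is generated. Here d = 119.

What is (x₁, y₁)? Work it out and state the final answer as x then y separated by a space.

120 11

[10; 1,9,1,20] for √119; ℓ=4 ⇒ convergent index 3
a_0=10:  p_0=10·1+0=10,  q_0=10·0+1=1
a_1=1:  p_1=1·10+1=11,  q_1=1·1+0=1
a_2=9:  p_2=9·11+10=109,  q_2=9·1+1=10
a_3=1:  p_3=1·109+11=120,  q_3=1·10+1=11
→ (120, 11).  Check: 120²=14400, 119·11²=14399, difference 1.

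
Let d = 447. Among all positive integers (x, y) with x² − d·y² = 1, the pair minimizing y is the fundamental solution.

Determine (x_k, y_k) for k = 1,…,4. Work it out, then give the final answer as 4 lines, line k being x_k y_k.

148 7
43807 2072
12966724 613305
3838106497 181536208

√447 → a₀=21, period (7,42); ℓ=2 even so k=1
a_0=21:  p_0=21·1+0=21,  q_0=21·0+1=1
a_1=7:  p_1=7·21+1=148,  q_1=7·1+0=7
→ (148, 7).  Check: 148²=21904, 447·7²=21903, difference 1.
(x_2, y_2) = (148·148 + 447·7·7, 148·7 + 7·148) = (43807, 2072)
(x_3, y_3) = (148·43807 + 447·7·2072, 148·2072 + 7·43807) = (12966724, 613305)
(x_4, y_4) = (148·12966724 + 447·7·613305, 148·613305 + 7·12966724) = (3838106497, 181536208)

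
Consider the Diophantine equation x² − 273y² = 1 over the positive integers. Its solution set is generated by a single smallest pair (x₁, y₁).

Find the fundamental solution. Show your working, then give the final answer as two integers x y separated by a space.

727 44

[16; 1,1,10,1,1,32] for √273; ℓ=6 ⇒ convergent index 5
k=0  a_k=16  p_k/q_k = 16/1
k=1  a_k=1  p_k/q_k = 17/1
k=2  a_k=1  p_k/q_k = 33/2
k=3  a_k=10  p_k/q_k = 347/21
k=4  a_k=1  p_k/q_k = 380/23
k=5  a_k=1  p_k/q_k = 727/44
fundamental: x₁=727, y₁=44  (since 528529 − 273·1936 = 1)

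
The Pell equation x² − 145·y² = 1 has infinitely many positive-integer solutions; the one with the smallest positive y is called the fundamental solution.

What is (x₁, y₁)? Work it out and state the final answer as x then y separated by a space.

289 24

d=145: √d = [12; 24] (ℓ=1, odd), read p_1/q_1
i=0: a=12 ⇒ p=12, q=1
i=1: a=24 ⇒ p=289, q=24
→ (289, 24).  Check: 289²=83521, 145·24²=83520, difference 1.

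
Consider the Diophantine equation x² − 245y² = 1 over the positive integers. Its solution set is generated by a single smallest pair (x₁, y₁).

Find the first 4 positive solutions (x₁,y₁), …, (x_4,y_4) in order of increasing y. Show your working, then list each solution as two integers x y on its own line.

√245 → a₀=15, period (1,1,1,7,6,7,1,1,1,30); ℓ=10 even so k=9
step 0: (15, 1)  from 15·(1,0) + (0,1)
step 1: (16, 1)  from 1·(15,1) + (1,0)
…
step 3: (47, 3)  from 1·(31,2) + (16,1)
…
step 5: (2207, 141)  from 6·(360,23) + (47,3)
step 6: (15809, 1010)  from 7·(2207,141) + (360,23)
…
step 8: (33825, 2161)  from 1·(18016,1151) + (15809,1010)
step 9: (51841, 3312)  from 1·(33825,2161) + (18016,1151)
(x₁, y₁) = (51841, 3312);  51841² − 245·3312² = 1 ✓
n=2: (51841,3312)∘(51841,3312) = (51841·51841+245·3312·3312, 51841·3312+3312·51841) = (5374978561,343394784)
n=3: (5374978561,343394784)∘(51841,3312) = (51841·5374978561+245·3312·343394784, 51841·343394784+3312·5374978561) = (557288527109761,35603857991376)
n=4: (557288527109761,35603857991376)∘(51841,3312) = (51841·557288527109761+245·3312·35603857991376, 51841·35603857991376+3312·557288527109761) = (57780789062419261441,3691479203918451648)

51841 3312
5374978561 343394784
557288527109761 35603857991376
57780789062419261441 3691479203918451648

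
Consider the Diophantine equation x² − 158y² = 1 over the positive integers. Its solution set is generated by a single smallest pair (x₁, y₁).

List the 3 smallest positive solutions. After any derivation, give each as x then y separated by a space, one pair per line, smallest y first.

7743 616
119908097 9539376
1856896782399 147726776120

d=158: √d = [12; 1,1,3,12,3,1,1,24] (ℓ=8, even), read p_7/q_7
step 0: (12, 1)  from 12·(1,0) + (0,1)
…
step 2: (25, 2)  from 1·(13,1) + (12,1)
step 3: (88, 7)  from 3·(25,2) + (13,1)
…
step 6: (4412, 351)  from 1·(3331,265) + (1081,86)
step 7: (7743, 616)  from 1·(4412,351) + (3331,265)
(x₁, y₁) = (7743, 616);  7743² − 158·616² = 1 ✓
k=2:  x_2 = 7743·7743+158·616·616 = 119908097,  y_2 = 7743·616+616·7743 = 9539376
k=3:  x_3 = 7743·119908097+158·616·9539376 = 1856896782399,  y_3 = 7743·9539376+616·119908097 = 147726776120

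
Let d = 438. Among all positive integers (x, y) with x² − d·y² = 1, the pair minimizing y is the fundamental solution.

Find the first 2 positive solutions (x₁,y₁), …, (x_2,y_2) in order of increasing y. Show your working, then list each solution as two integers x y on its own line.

√438 = [20; 1,12,1,40, …], period ℓ=4 (even) → k=3
a_0=20:  p_0=20·1+0=20,  q_0=20·0+1=1
…
a_2=12:  p_2=12·21+20=272,  q_2=12·1+1=13
a_3=1:  p_3=1·272+21=293,  q_3=1·13+1=14
fundamental: x₁=293, y₁=14  (since 85849 − 438·196 = 1)
(293+14√438)^2 = 171697 + 8204√438

293 14
171697 8204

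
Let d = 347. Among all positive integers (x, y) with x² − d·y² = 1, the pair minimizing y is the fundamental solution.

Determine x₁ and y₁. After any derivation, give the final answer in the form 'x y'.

641602 34443

d=347: √d = [18; 1,1,1,2,4,…,1,1,36] (ℓ=14, even), read p_13/q_13
a_0=18:  p_0=18·1+0=18,  q_0=18·0+1=1
a_1=1:  p_1=1·18+1=19,  q_1=1·1+0=1
a_2=1:  p_2=1·19+18=37,  q_2=1·1+1=2
…
a_4=2:  p_4=2·56+37=149,  q_4=2·3+2=8
…
a_6=1:  p_6=1·652+149=801,  q_6=1·35+8=43
a_7=17:  p_7=17·801+652=14269,  q_7=17·43+35=766
a_8=1:  p_8=1·14269+801=15070,  q_8=1·766+43=809
a_9=4:  p_9=4·15070+14269=74549,  q_9=4·809+766=4002
…
a_12=1:  p_12=1·238717+164168=402885,  q_12=1·12815+8813=21628
a_13=1:  p_13=1·402885+238717=641602,  q_13=1·21628+12815=34443
fundamental: x₁=641602, y₁=34443  (since 411653126404 − 347·1186320249 = 1)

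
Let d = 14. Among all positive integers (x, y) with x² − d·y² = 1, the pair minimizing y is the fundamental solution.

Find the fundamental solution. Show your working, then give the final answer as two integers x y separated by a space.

√14 = [3; 1,2,1,6, …], period ℓ=4 (even) → k=3
step 0: (3, 1)  from 3·(1,0) + (0,1)
…
step 2: (11, 3)  from 2·(4,1) + (3,1)
step 3: (15, 4)  from 1·(11,3) + (4,1)
(x₁, y₁) = (15, 4);  15² − 14·4² = 1 ✓

15 4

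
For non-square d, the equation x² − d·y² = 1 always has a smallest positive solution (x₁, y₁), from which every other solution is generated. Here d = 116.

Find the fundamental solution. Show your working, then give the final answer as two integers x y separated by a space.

9801 910

√116 → a₀=10, period (1,3,2,1,4,1,2,3,1,20); ℓ=10 even so k=9
i=0: a=10 ⇒ p=10, q=1
i=1: a=1 ⇒ p=11, q=1
i=2: a=3 ⇒ p=43, q=4
…
i=4: a=1 ⇒ p=140, q=13
…
i=6: a=1 ⇒ p=797, q=74
…
i=8: a=3 ⇒ p=7550, q=701
i=9: a=1 ⇒ p=9801, q=910
fundamental: x₁=9801, y₁=910  (since 96059601 − 116·828100 = 1)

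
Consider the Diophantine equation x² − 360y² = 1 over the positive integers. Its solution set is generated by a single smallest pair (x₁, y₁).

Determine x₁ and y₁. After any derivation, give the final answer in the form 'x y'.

√360 → a₀=18, period (1,36); ℓ=2 even so k=1
k=0  a_k=18  p_k/q_k = 18/1
k=1  a_k=1  p_k/q_k = 19/1
(x₁, y₁) = (19, 1);  19² − 360·1² = 1 ✓

19 1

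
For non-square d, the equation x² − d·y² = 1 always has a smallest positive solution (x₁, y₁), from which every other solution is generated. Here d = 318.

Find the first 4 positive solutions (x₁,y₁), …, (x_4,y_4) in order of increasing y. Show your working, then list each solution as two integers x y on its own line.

107 6
22897 1284
4899851 274770
1048545217 58799496

[17; 1,4,1,34] for √318; ℓ=4 ⇒ convergent index 3
k=0  a_k=17  p_k/q_k = 17/1
k=1  a_k=1  p_k/q_k = 18/1
k=2  a_k=4  p_k/q_k = 89/5
k=3  a_k=1  p_k/q_k = 107/6
(x₁, y₁) = (107, 6);  107² − 318·6² = 1 ✓
(x_2, y_2) = (107·107 + 318·6·6, 107·6 + 6·107) = (22897, 1284)
(x_3, y_3) = (107·22897 + 318·6·1284, 107·1284 + 6·22897) = (4899851, 274770)
(x_4, y_4) = (107·4899851 + 318·6·274770, 107·274770 + 6·4899851) = (1048545217, 58799496)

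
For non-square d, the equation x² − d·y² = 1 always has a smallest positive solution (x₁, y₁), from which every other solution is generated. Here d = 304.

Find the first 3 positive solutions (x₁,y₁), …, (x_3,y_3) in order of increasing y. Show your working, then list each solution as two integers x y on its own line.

[17; 2,3,2,1,1,1,1,1,2,3,2,34] for √304; ℓ=12 ⇒ convergent index 11
a_0=17:  p_0=17·1+0=17,  q_0=17·0+1=1
…
a_2=3:  p_2=3·35+17=122,  q_2=3·2+1=7
…
a_4=1:  p_4=1·279+122=401,  q_4=1·16+7=23
a_5=1:  p_5=1·401+279=680,  q_5=1·23+16=39
a_6=1:  p_6=1·680+401=1081,  q_6=1·39+23=62
…
a_9=2:  p_9=2·2842+1761=7445,  q_9=2·163+101=427
a_10=3:  p_10=3·7445+2842=25177,  q_10=3·427+163=1444
a_11=2:  p_11=2·25177+7445=57799,  q_11=2·1444+427=3315
fundamental: x₁=57799, y₁=3315  (since 3340724401 − 304·10989225 = 1)
k=2:  x_2 = 57799·57799+304·3315·3315 = 6681448801,  y_2 = 57799·3315+3315·57799 = 383207370
k=3:  x_3 = 57799·6681448801+304·3315·383207370 = 772362118440199,  y_3 = 57799·383207370+3315·6681448801 = 44298005553945

57799 3315
6681448801 383207370
772362118440199 44298005553945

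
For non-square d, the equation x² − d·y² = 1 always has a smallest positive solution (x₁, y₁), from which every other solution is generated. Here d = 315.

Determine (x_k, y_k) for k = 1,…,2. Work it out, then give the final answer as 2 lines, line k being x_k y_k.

71 4
10081 568

√315 → a₀=17, period (1,2,1,34); ℓ=4 even so k=3
a_0=17:  p_0=17·1+0=17,  q_0=17·0+1=1
a_1=1:  p_1=1·17+1=18,  q_1=1·1+0=1
a_2=2:  p_2=2·18+17=53,  q_2=2·1+1=3
a_3=1:  p_3=1·53+18=71,  q_3=1·3+1=4
(x₁, y₁) = (71, 4);  71² − 315·4² = 1 ✓
(x_2, y_2) = (71·71 + 315·4·4, 71·4 + 4·71) = (10081, 568)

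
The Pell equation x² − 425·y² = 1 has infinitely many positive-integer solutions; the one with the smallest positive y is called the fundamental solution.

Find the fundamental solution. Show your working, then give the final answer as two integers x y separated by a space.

143649 6968

[20; 1,1,1,1,1,1,40] for √425; ℓ=7 ⇒ convergent index 13
i=0: a=20 ⇒ p=20, q=1
i=1: a=1 ⇒ p=21, q=1
…
i=4: a=1 ⇒ p=103, q=5
i=5: a=1 ⇒ p=165, q=8
i=6: a=1 ⇒ p=268, q=13
…
i=9: a=1 ⇒ p=22038, q=1069
i=10: a=1 ⇒ p=33191, q=1610
…
i=12: a=1 ⇒ p=88420, q=4289
i=13: a=1 ⇒ p=143649, q=6968
→ (143649, 6968).  Check: 143649²=20635035201, 425·6968²=20635035200, difference 1.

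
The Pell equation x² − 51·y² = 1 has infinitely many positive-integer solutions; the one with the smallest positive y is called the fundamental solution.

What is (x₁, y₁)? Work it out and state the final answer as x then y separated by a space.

[7; 7,14] for √51; ℓ=2 ⇒ convergent index 1
step 0: (7, 1)  from 7·(1,0) + (0,1)
step 1: (50, 7)  from 7·(7,1) + (1,0)
fundamental: x₁=50, y₁=7  (since 2500 − 51·49 = 1)

50 7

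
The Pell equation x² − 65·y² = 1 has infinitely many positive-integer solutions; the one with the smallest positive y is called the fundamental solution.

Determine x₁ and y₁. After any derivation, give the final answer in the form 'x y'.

129 16

√65 = [8; 16, …], period ℓ=1 (odd) → k=1
i=0: a=8 ⇒ p=8, q=1
i=1: a=16 ⇒ p=129, q=16
→ (129, 16).  Check: 129²=16641, 65·16²=16640, difference 1.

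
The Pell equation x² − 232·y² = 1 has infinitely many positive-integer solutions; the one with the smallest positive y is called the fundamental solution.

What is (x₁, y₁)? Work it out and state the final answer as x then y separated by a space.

d=232: √d = [15; 4,3,7,3,4,30] (ℓ=6, even), read p_5/q_5
step 0: (15, 1)  from 15·(1,0) + (0,1)
…
step 2: (198, 13)  from 3·(61,4) + (15,1)
step 3: (1447, 95)  from 7·(198,13) + (61,4)
step 4: (4539, 298)  from 3·(1447,95) + (198,13)
step 5: (19603, 1287)  from 4·(4539,298) + (1447,95)
fundamental: x₁=19603, y₁=1287  (since 384277609 − 232·1656369 = 1)

19603 1287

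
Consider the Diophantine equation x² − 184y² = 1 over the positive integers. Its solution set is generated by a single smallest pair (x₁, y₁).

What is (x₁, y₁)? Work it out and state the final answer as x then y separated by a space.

d=184: √d = [13; 1,1,3,2,1,2,1,2,3,1,1,26] (ℓ=12, even), read p_11/q_11
a_0=13:  p_0=13·1+0=13,  q_0=13·0+1=1
…
a_2=1:  p_2=1·14+13=27,  q_2=1·1+1=2
a_3=3:  p_3=3·27+14=95,  q_3=3·2+1=7
…
a_6=2:  p_6=2·312+217=841,  q_6=2·23+16=62
…
a_8=2:  p_8=2·1153+841=3147,  q_8=2·85+62=232
…
a_10=1:  p_10=1·10594+3147=13741,  q_10=1·781+232=1013
a_11=1:  p_11=1·13741+10594=24335,  q_11=1·1013+781=1794
→ (24335, 1794).  Check: 24335²=592192225, 184·1794²=592192224, difference 1.

24335 1794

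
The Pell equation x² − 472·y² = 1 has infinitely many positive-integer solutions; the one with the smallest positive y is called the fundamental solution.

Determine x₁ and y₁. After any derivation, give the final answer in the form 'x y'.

306917 14127

√472 = [21; 1,2,1,1,1,…,2,1,42, …], period ℓ=14 (even) → k=13
i=0: a=21 ⇒ p=21, q=1
i=1: a=1 ⇒ p=22, q=1
i=2: a=2 ⇒ p=65, q=3
…
i=7: a=5 ⇒ p=5779, q=266
i=8: a=4 ⇒ p=24224, q=1115
i=9: a=1 ⇒ p=30003, q=1381
…
i=12: a=2 ⇒ p=222687, q=10250
i=13: a=1 ⇒ p=306917, q=14127
(x₁, y₁) = (306917, 14127);  306917² − 472·14127² = 1 ✓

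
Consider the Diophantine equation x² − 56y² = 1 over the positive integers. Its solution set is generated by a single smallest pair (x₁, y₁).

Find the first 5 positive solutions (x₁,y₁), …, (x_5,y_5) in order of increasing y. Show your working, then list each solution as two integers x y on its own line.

d=56: √d = [7; 2,14] (ℓ=2, even), read p_1/q_1
k=0  a_k=7  p_k/q_k = 7/1
k=1  a_k=2  p_k/q_k = 15/2
→ (15, 2).  Check: 15²=225, 56·2²=224, difference 1.
(15+2√56)^2 = 449 + 60√56
(15+2√56)^3 = 13455 + 1798√56
(15+2√56)^4 = 403201 + 53880√56
(15+2√56)^5 = 12082575 + 1614602√56

15 2
449 60
13455 1798
403201 53880
12082575 1614602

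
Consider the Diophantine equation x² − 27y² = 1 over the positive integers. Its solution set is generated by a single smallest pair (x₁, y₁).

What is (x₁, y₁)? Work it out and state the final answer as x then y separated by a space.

√27 → a₀=5, period (5,10); ℓ=2 even so k=1
k=0  a_k=5  p_k/q_k = 5/1
k=1  a_k=5  p_k/q_k = 26/5
fundamental: x₁=26, y₁=5  (since 676 − 27·25 = 1)

26 5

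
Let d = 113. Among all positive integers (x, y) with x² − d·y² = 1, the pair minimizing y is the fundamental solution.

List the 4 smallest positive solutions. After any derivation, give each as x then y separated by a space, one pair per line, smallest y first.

1204353 113296
2900932297217 272896754976
6987493029899166849 657328051091107760
16830816386073401651890177 1583310020631184911403584

√113 → a₀=10, period (1,1,1,2,2,1,1,1,20); ℓ=9 odd so k=17
step 0: (10, 1)  from 10·(1,0) + (0,1)
…
step 3: (32, 3)  from 1·(21,2) + (11,1)
…
step 6: (287, 27)  from 1·(202,19) + (85,8)
step 7: (489, 46)  from 1·(287,27) + (202,19)
…
step 9: (16009, 1506)  from 20·(776,73) + (489,46)
…
step 11: (32794, 3085)  from 1·(16785,1579) + (16009,1506)
step 12: (49579, 4664)  from 1·(32794,3085) + (16785,1579)
…
step 15: (445435, 41903)  from 1·(313483,29490) + (131952,12413)
step 16: (758918, 71393)  from 1·(445435,41903) + (313483,29490)
step 17: (1204353, 113296)  from 1·(758918,71393) + (445435,41903)
(x₁, y₁) = (1204353, 113296);  1204353² − 113·113296² = 1 ✓
(x_2, y_2) = (1204353·1204353 + 113·113296·113296, 1204353·113296 + 113296·1204353) = (2900932297217, 272896754976)
(x_3, y_3) = (1204353·2900932297217 + 113·113296·272896754976, 1204353·272896754976 + 113296·2900932297217) = (6987493029899166849, 657328051091107760)
(x_4, y_4) = (1204353·6987493029899166849 + 113·113296·657328051091107760, 1204353·657328051091107760 + 113296·6987493029899166849) = (16830816386073401651890177, 1583310020631184911403584)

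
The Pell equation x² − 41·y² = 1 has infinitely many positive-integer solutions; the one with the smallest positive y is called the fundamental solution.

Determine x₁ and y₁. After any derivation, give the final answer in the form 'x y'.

2049 320

[6; 2,2,12] for √41; ℓ=3 ⇒ convergent index 5
step 0: (6, 1)  from 6·(1,0) + (0,1)
step 1: (13, 2)  from 2·(6,1) + (1,0)
…
step 4: (826, 129)  from 2·(397,62) + (32,5)
step 5: (2049, 320)  from 2·(826,129) + (397,62)
fundamental: x₁=2049, y₁=320  (since 4198401 − 41·102400 = 1)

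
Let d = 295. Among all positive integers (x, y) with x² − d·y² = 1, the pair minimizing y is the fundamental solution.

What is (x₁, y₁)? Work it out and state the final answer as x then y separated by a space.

[17; 5,1,2,3,2,6,2,3,2,1,5,34] for √295; ℓ=12 ⇒ convergent index 11
i=0: a=17 ⇒ p=17, q=1
i=1: a=5 ⇒ p=86, q=5
…
i=3: a=2 ⇒ p=292, q=17
i=4: a=3 ⇒ p=979, q=57
i=5: a=2 ⇒ p=2250, q=131
…
i=7: a=2 ⇒ p=31208, q=1817
i=8: a=3 ⇒ p=108103, q=6294
i=9: a=2 ⇒ p=247414, q=14405
i=10: a=1 ⇒ p=355517, q=20699
i=11: a=5 ⇒ p=2024999, q=117900
(x₁, y₁) = (2024999, 117900);  2024999² − 295·117900² = 1 ✓

2024999 117900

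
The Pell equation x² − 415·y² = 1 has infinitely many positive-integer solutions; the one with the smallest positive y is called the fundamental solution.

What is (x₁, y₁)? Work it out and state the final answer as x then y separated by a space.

d=415: √d = [20; 2,1,2,4,6,…,1,2,40] (ℓ=16, even), read p_15/q_15
i=0: a=20 ⇒ p=20, q=1
i=1: a=2 ⇒ p=41, q=2
…
i=4: a=4 ⇒ p=713, q=35
i=5: a=6 ⇒ p=4441, q=218
…
i=8: a=3 ⇒ p=33939, q=1666
i=9: a=1 ⇒ p=43534, q=2137
…
i=11: a=6 ⇒ p=508372, q=24955
i=12: a=4 ⇒ p=2110961, q=103623
i=13: a=2 ⇒ p=4730294, q=232201
i=14: a=1 ⇒ p=6841255, q=335824
i=15: a=2 ⇒ p=18412804, q=903849
fundamental: x₁=18412804, y₁=903849  (since 339031351142416 − 415·816943014801 = 1)

18412804 903849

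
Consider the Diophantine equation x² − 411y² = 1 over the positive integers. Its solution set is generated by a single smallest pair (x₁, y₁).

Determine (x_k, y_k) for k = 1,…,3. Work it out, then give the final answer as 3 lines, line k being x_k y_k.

49730 2453
4946145799 243975380
491943661118810 24265791292347

√411 = [20; 3,1,1,1,19,1,1,1,3,40, …], period ℓ=10 (even) → k=9
i=0: a=20 ⇒ p=20, q=1
…
i=4: a=1 ⇒ p=223, q=11
…
i=8: a=1 ⇒ p=13583, q=670
i=9: a=3 ⇒ p=49730, q=2453
→ (49730, 2453).  Check: 49730²=2473072900, 411·2453²=2473072899, difference 1.
n=2: (49730,2453)∘(49730,2453) = (49730·49730+411·2453·2453, 49730·2453+2453·49730) = (4946145799,243975380)
n=3: (4946145799,243975380)∘(49730,2453) = (49730·4946145799+411·2453·243975380, 49730·243975380+2453·4946145799) = (491943661118810,24265791292347)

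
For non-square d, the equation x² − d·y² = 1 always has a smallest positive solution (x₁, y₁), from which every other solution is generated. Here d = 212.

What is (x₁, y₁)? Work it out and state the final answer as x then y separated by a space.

d=212: √d = [14; 1,1,3,1,1,…,1,1,28] (ℓ=14, even), read p_13/q_13
k=0  a_k=14  p_k/q_k = 14/1
…
k=2  a_k=1  p_k/q_k = 29/2
k=3  a_k=3  p_k/q_k = 102/7
k=4  a_k=1  p_k/q_k = 131/9
…
k=9  a_k=1  p_k/q_k = 5198/357
…
k=11  a_k=3  p_k/q_k = 29135/2001
k=12  a_k=1  p_k/q_k = 37114/2549
k=13  a_k=1  p_k/q_k = 66249/4550
(x₁, y₁) = (66249, 4550);  66249² − 212·4550² = 1 ✓

66249 4550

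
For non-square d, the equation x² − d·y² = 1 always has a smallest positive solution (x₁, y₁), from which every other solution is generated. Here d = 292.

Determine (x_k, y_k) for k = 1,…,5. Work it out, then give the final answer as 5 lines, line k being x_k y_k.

2281249 133500
10408194000001 609093483000
47487364308614281249 2778987798000400500
216661004683313632776000001 12679126270400622186966000
988515400545561595548925838281249 57848488250447518938990000667500

√292 = [17; 11,2,1,3,8,3,1,2,11,34, …], period ℓ=10 (even) → k=9
k=0  a_k=17  p_k/q_k = 17/1
k=1  a_k=11  p_k/q_k = 188/11
k=2  a_k=2  p_k/q_k = 393/23
…
k=4  a_k=3  p_k/q_k = 2136/125
k=5  a_k=8  p_k/q_k = 17669/1034
k=6  a_k=3  p_k/q_k = 55143/3227
…
k=8  a_k=2  p_k/q_k = 200767/11749
k=9  a_k=11  p_k/q_k = 2281249/133500
→ (2281249, 133500).  Check: 2281249²=5204097000001, 292·133500²=5204097000000, difference 1.
k=2:  x_2 = 2281249·2281249+292·133500·133500 = 10408194000001,  y_2 = 2281249·133500+133500·2281249 = 609093483000
k=3:  x_3 = 2281249·10408194000001+292·133500·609093483000 = 47487364308614281249,  y_3 = 2281249·609093483000+133500·10408194000001 = 2778987798000400500
k=4:  x_4 = 2281249·47487364308614281249+292·133500·2778987798000400500 = 216661004683313632776000001,  y_4 = 2281249·2778987798000400500+133500·47487364308614281249 = 12679126270400622186966000
k=5:  x_5 = 2281249·216661004683313632776000001+292·133500·12679126270400622186966000 = 988515400545561595548925838281249,  y_5 = 2281249·12679126270400622186966000+133500·216661004683313632776000001 = 57848488250447518938990000667500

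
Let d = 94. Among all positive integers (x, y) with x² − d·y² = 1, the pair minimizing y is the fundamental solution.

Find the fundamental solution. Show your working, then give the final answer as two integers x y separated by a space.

2143295 221064

d=94: √d = [9; 1,2,3,1,1,…,2,1,18] (ℓ=16, even), read p_15/q_15
step 0: (9, 1)  from 9·(1,0) + (0,1)
…
step 2: (29, 3)  from 2·(10,1) + (9,1)
…
step 6: (1241, 128)  from 5·(223,23) + (126,13)
step 7: (1464, 151)  from 1·(1241,128) + (223,23)
…
step 11: (99455, 10258)  from 1·(85038,8771) + (14417,1487)
…
step 14: (1490361, 153719)  from 2·(652934,67345) + (184493,19029)
step 15: (2143295, 221064)  from 1·(1490361,153719) + (652934,67345)
fundamental: x₁=2143295, y₁=221064  (since 4593713457025 − 94·48869292096 = 1)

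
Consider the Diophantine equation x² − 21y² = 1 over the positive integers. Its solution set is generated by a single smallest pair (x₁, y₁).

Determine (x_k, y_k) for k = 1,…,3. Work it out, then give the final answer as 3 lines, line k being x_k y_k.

55 12
6049 1320
665335 145188

[4; 1,1,2,1,1,8] for √21; ℓ=6 ⇒ convergent index 5
k=0  a_k=4  p_k/q_k = 4/1
k=1  a_k=1  p_k/q_k = 5/1
k=2  a_k=1  p_k/q_k = 9/2
k=3  a_k=2  p_k/q_k = 23/5
k=4  a_k=1  p_k/q_k = 32/7
k=5  a_k=1  p_k/q_k = 55/12
(x₁, y₁) = (55, 12);  55² − 21·12² = 1 ✓
k=2:  x_2 = 55·55+21·12·12 = 6049,  y_2 = 55·12+12·55 = 1320
k=3:  x_3 = 55·6049+21·12·1320 = 665335,  y_3 = 55·1320+12·6049 = 145188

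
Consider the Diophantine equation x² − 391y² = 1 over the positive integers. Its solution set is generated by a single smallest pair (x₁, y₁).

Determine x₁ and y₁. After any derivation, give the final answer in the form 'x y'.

d=391: √d = [19; 1,3,2,2,1,…,3,1,38] (ℓ=16, even), read p_15/q_15
step 0: (19, 1)  from 19·(1,0) + (0,1)
step 1: (20, 1)  from 1·(19,1) + (1,0)
step 2: (79, 4)  from 3·(20,1) + (19,1)
…
step 4: (435, 22)  from 2·(178,9) + (79,4)
step 5: (613, 31)  from 1·(435,22) + (178,9)
step 6: (1048, 53)  from 1·(613,31) + (435,22)
…
step 8: (52519, 2656)  from 19·(2709,137) + (1048,53)
step 9: (107747, 5449)  from 2·(52519,2656) + (2709,137)
…
step 11: (268013, 13554)  from 1·(160266,8105) + (107747,5449)
…
step 14: (5678083, 287153)  from 3·(1660597,83980) + (696292,35213)
step 15: (7338680, 371133)  from 1·(5678083,287153) + (1660597,83980)
(x₁, y₁) = (7338680, 371133);  7338680² − 391·371133² = 1 ✓

7338680 371133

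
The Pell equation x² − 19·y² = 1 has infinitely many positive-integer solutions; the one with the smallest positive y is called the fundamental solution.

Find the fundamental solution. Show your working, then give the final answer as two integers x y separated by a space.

√19 = [4; 2,1,3,1,2,8, …], period ℓ=6 (even) → k=5
k=0  a_k=4  p_k/q_k = 4/1
k=1  a_k=2  p_k/q_k = 9/2
…
k=4  a_k=1  p_k/q_k = 61/14
k=5  a_k=2  p_k/q_k = 170/39
fundamental: x₁=170, y₁=39  (since 28900 − 19·1521 = 1)

170 39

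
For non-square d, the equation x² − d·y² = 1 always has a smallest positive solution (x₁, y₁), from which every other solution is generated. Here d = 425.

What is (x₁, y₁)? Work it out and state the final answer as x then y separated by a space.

143649 6968

√425 → a₀=20, period (1,1,1,1,1,1,40); ℓ=7 odd so k=13
a_0=20:  p_0=20·1+0=20,  q_0=20·0+1=1
a_1=1:  p_1=1·20+1=21,  q_1=1·1+0=1
a_2=1:  p_2=1·21+20=41,  q_2=1·1+1=2
…
a_5=1:  p_5=1·103+62=165,  q_5=1·5+3=8
a_6=1:  p_6=1·165+103=268,  q_6=1·8+5=13
a_7=40:  p_7=40·268+165=10885,  q_7=40·13+8=528
a_8=1:  p_8=1·10885+268=11153,  q_8=1·528+13=541
…
a_10=1:  p_10=1·22038+11153=33191,  q_10=1·1069+541=1610
…
a_12=1:  p_12=1·55229+33191=88420,  q_12=1·2679+1610=4289
a_13=1:  p_13=1·88420+55229=143649,  q_13=1·4289+2679=6968
→ (143649, 6968).  Check: 143649²=20635035201, 425·6968²=20635035200, difference 1.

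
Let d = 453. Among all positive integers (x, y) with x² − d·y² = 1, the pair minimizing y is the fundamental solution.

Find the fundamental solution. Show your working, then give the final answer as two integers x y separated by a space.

√453 → a₀=21, period (3,1,1,10,14,10,1,1,3,42); ℓ=10 even so k=9
i=0: a=21 ⇒ p=21, q=1
i=1: a=3 ⇒ p=64, q=3
i=2: a=1 ⇒ p=85, q=4
i=3: a=1 ⇒ p=149, q=7
…
i=5: a=14 ⇒ p=22199, q=1043
…
i=8: a=1 ⇒ p=469329, q=22051
i=9: a=3 ⇒ p=1653751, q=77700
fundamental: x₁=1653751, y₁=77700  (since 2734892370001 − 453·6037290000 = 1)

1653751 77700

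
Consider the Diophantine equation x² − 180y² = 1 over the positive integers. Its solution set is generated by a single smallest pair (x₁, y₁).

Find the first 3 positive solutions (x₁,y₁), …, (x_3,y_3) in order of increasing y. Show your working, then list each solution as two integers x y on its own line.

[13; 2,2,2,26] for √180; ℓ=4 ⇒ convergent index 3
i=0: a=13 ⇒ p=13, q=1
…
i=2: a=2 ⇒ p=67, q=5
i=3: a=2 ⇒ p=161, q=12
→ (161, 12).  Check: 161²=25921, 180·12²=25920, difference 1.
k=2:  x_2 = 161·161+180·12·12 = 51841,  y_2 = 161·12+12·161 = 3864
k=3:  x_3 = 161·51841+180·12·3864 = 16692641,  y_3 = 161·3864+12·51841 = 1244196

161 12
51841 3864
16692641 1244196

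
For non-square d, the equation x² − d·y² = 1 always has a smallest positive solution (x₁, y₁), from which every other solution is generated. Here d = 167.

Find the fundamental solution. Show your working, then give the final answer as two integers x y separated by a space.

√167 → a₀=12, period (1,11,1,24); ℓ=4 even so k=3
step 0: (12, 1)  from 12·(1,0) + (0,1)
…
step 2: (155, 12)  from 11·(13,1) + (12,1)
step 3: (168, 13)  from 1·(155,12) + (13,1)
→ (168, 13).  Check: 168²=28224, 167·13²=28223, difference 1.

168 13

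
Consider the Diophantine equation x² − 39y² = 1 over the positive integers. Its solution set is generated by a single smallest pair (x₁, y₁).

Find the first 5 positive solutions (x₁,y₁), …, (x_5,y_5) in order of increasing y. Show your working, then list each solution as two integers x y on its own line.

25 4
1249 200
62425 9996
3120001 499600
155937625 24970004

√39 → a₀=6, period (4,12); ℓ=2 even so k=1
step 0: (6, 1)  from 6·(1,0) + (0,1)
step 1: (25, 4)  from 4·(6,1) + (1,0)
→ (25, 4).  Check: 25²=625, 39·4²=624, difference 1.
k=2:  x_2 = 25·25+39·4·4 = 1249,  y_2 = 25·4+4·25 = 200
k=3:  x_3 = 25·1249+39·4·200 = 62425,  y_3 = 25·200+4·1249 = 9996
k=4:  x_4 = 25·62425+39·4·9996 = 3120001,  y_4 = 25·9996+4·62425 = 499600
k=5:  x_5 = 25·3120001+39·4·499600 = 155937625,  y_5 = 25·499600+4·3120001 = 24970004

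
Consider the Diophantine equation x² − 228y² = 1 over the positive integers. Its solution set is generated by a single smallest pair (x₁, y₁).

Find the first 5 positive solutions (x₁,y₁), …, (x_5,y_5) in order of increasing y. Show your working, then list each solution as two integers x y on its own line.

151 10
45601 3020
13771351 912030
4158902401 275430040
1255974753751 83178960050

[15; 10,30] for √228; ℓ=2 ⇒ convergent index 1
a_0=15:  p_0=15·1+0=15,  q_0=15·0+1=1
a_1=10:  p_1=10·15+1=151,  q_1=10·1+0=10
→ (151, 10).  Check: 151²=22801, 228·10²=22800, difference 1.
(x_2, y_2) = (151·151 + 228·10·10, 151·10 + 10·151) = (45601, 3020)
(x_3, y_3) = (151·45601 + 228·10·3020, 151·3020 + 10·45601) = (13771351, 912030)
(x_4, y_4) = (151·13771351 + 228·10·912030, 151·912030 + 10·13771351) = (4158902401, 275430040)
(x_5, y_5) = (151·4158902401 + 228·10·275430040, 151·275430040 + 10·4158902401) = (1255974753751, 83178960050)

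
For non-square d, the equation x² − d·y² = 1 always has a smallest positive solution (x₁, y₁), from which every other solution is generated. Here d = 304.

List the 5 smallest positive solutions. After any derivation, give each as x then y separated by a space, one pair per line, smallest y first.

57799 3315
6681448801 383207370
772362118440199 44298005553945
89283516160768675201 5120760845641726740
10320995900380175197444999 591949712190194322136575

√304 → a₀=17, period (2,3,2,1,1,1,1,1,2,3,2,34); ℓ=12 even so k=11
k=0  a_k=17  p_k/q_k = 17/1
k=1  a_k=2  p_k/q_k = 35/2
…
k=3  a_k=2  p_k/q_k = 279/16
k=4  a_k=1  p_k/q_k = 401/23
k=5  a_k=1  p_k/q_k = 680/39
k=6  a_k=1  p_k/q_k = 1081/62
k=7  a_k=1  p_k/q_k = 1761/101
k=8  a_k=1  p_k/q_k = 2842/163
k=9  a_k=2  p_k/q_k = 7445/427
k=10  a_k=3  p_k/q_k = 25177/1444
k=11  a_k=2  p_k/q_k = 57799/3315
fundamental: x₁=57799, y₁=3315  (since 3340724401 − 304·10989225 = 1)
(57799+3315√304)^2 = 6681448801 + 383207370√304
(57799+3315√304)^3 = 772362118440199 + 44298005553945√304
(57799+3315√304)^4 = 89283516160768675201 + 5120760845641726740√304
(57799+3315√304)^5 = 10320995900380175197444999 + 591949712190194322136575√304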